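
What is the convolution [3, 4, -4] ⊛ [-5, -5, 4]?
y[0] = 3×-5 = -15; y[1] = 3×-5 + 4×-5 = -35; y[2] = 3×4 + 4×-5 + -4×-5 = 12; y[3] = 4×4 + -4×-5 = 36; y[4] = -4×4 = -16

[-15, -35, 12, 36, -16]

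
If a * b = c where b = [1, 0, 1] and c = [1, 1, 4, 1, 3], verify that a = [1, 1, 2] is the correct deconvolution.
Forward-compute [1, 1, 2] * [1, 0, 1]: c[0] = 1×1 = 1; c[1] = 1×0 + 1×1 = 1; c[2] = 1×1 + 1×0 + 2×1 = 3; c[3] = 1×1 + 2×0 = 1; c[4] = 2×1 = 2 → [1, 1, 3, 1, 2]. Does not match given c = [1, 1, 4, 1, 3].

Not verified. [1, 1, 2] * [1, 0, 1] = [1, 1, 3, 1, 2], which differs from [1, 1, 4, 1, 3] at index 2.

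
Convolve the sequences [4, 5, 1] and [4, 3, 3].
y[0] = 4×4 = 16; y[1] = 4×3 + 5×4 = 32; y[2] = 4×3 + 5×3 + 1×4 = 31; y[3] = 5×3 + 1×3 = 18; y[4] = 1×3 = 3

[16, 32, 31, 18, 3]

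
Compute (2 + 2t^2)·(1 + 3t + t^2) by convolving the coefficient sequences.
Ascending coefficients: a = [2, 0, 2], b = [1, 3, 1]. c[0] = 2×1 = 2; c[1] = 2×3 + 0×1 = 6; c[2] = 2×1 + 0×3 + 2×1 = 4; c[3] = 0×1 + 2×3 = 6; c[4] = 2×1 = 2. Result coefficients: [2, 6, 4, 6, 2] → 2 + 6t + 4t^2 + 6t^3 + 2t^4

2 + 6t + 4t^2 + 6t^3 + 2t^4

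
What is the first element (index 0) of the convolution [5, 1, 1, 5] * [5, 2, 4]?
Use y[k] = Σ_i a[i]·b[k-i] at k=0. y[0] = 5×5 = 25

25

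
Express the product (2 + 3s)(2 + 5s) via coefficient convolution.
Ascending coefficients: a = [2, 3], b = [2, 5]. c[0] = 2×2 = 4; c[1] = 2×5 + 3×2 = 16; c[2] = 3×5 = 15. Result coefficients: [4, 16, 15] → 4 + 16s + 15s^2

4 + 16s + 15s^2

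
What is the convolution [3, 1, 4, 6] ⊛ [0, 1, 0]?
y[0] = 3×0 = 0; y[1] = 3×1 + 1×0 = 3; y[2] = 3×0 + 1×1 + 4×0 = 1; y[3] = 1×0 + 4×1 + 6×0 = 4; y[4] = 4×0 + 6×1 = 6; y[5] = 6×0 = 0

[0, 3, 1, 4, 6, 0]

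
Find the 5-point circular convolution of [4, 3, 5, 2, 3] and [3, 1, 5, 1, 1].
Use y[k] = Σ_j u[j]·v[(k-j) mod 5]. y[0] = 4×3 + 3×1 + 5×1 + 2×5 + 3×1 = 33; y[1] = 4×1 + 3×3 + 5×1 + 2×1 + 3×5 = 35; y[2] = 4×5 + 3×1 + 5×3 + 2×1 + 3×1 = 43; y[3] = 4×1 + 3×5 + 5×1 + 2×3 + 3×1 = 33; y[4] = 4×1 + 3×1 + 5×5 + 2×1 + 3×3 = 43. Result: [33, 35, 43, 33, 43]

[33, 35, 43, 33, 43]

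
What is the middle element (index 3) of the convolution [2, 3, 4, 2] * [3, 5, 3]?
Use y[k] = Σ_i a[i]·b[k-i] at k=3. y[3] = 3×3 + 4×5 + 2×3 = 35

35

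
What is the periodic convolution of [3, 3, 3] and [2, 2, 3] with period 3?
Use y[k] = Σ_j u[j]·v[(k-j) mod 3]. y[0] = 3×2 + 3×3 + 3×2 = 21; y[1] = 3×2 + 3×2 + 3×3 = 21; y[2] = 3×3 + 3×2 + 3×2 = 21. Result: [21, 21, 21]

[21, 21, 21]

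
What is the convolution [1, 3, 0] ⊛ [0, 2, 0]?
y[0] = 1×0 = 0; y[1] = 1×2 + 3×0 = 2; y[2] = 1×0 + 3×2 + 0×0 = 6; y[3] = 3×0 + 0×2 = 0; y[4] = 0×0 = 0

[0, 2, 6, 0, 0]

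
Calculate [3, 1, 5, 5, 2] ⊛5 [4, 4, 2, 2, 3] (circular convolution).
Use y[k] = Σ_j f[j]·g[(k-j) mod 5]. y[0] = 3×4 + 1×3 + 5×2 + 5×2 + 2×4 = 43; y[1] = 3×4 + 1×4 + 5×3 + 5×2 + 2×2 = 45; y[2] = 3×2 + 1×4 + 5×4 + 5×3 + 2×2 = 49; y[3] = 3×2 + 1×2 + 5×4 + 5×4 + 2×3 = 54; y[4] = 3×3 + 1×2 + 5×2 + 5×4 + 2×4 = 49. Result: [43, 45, 49, 54, 49]

[43, 45, 49, 54, 49]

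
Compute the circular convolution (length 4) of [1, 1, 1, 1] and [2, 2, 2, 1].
Use y[k] = Σ_j s[j]·t[(k-j) mod 4]. y[0] = 1×2 + 1×1 + 1×2 + 1×2 = 7; y[1] = 1×2 + 1×2 + 1×1 + 1×2 = 7; y[2] = 1×2 + 1×2 + 1×2 + 1×1 = 7; y[3] = 1×1 + 1×2 + 1×2 + 1×2 = 7. Result: [7, 7, 7, 7]

[7, 7, 7, 7]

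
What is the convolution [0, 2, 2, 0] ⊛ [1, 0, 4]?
y[0] = 0×1 = 0; y[1] = 0×0 + 2×1 = 2; y[2] = 0×4 + 2×0 + 2×1 = 2; y[3] = 2×4 + 2×0 + 0×1 = 8; y[4] = 2×4 + 0×0 = 8; y[5] = 0×4 = 0

[0, 2, 2, 8, 8, 0]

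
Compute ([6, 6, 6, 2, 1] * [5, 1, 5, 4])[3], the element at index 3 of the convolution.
Use y[k] = Σ_i a[i]·b[k-i] at k=3. y[3] = 6×4 + 6×5 + 6×1 + 2×5 = 70

70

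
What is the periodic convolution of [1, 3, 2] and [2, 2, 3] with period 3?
Use y[k] = Σ_j s[j]·t[(k-j) mod 3]. y[0] = 1×2 + 3×3 + 2×2 = 15; y[1] = 1×2 + 3×2 + 2×3 = 14; y[2] = 1×3 + 3×2 + 2×2 = 13. Result: [15, 14, 13]

[15, 14, 13]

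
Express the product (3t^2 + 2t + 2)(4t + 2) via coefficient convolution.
Ascending coefficients: a = [2, 2, 3], b = [2, 4]. c[0] = 2×2 = 4; c[1] = 2×4 + 2×2 = 12; c[2] = 2×4 + 3×2 = 14; c[3] = 3×4 = 12. Result coefficients: [4, 12, 14, 12] → 12t^3 + 14t^2 + 12t + 4

12t^3 + 14t^2 + 12t + 4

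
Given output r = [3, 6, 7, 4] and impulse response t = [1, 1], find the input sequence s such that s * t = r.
Deconvolve r=[3, 6, 7, 4] by t=[1, 1]. Since t[0]=1, solve forward: s[0] = r[0] / 1 = 3; s[1] = (r[1] - 3×1) / 1 = 3; s[2] = (r[2] - 3×1) / 1 = 4. So s = [3, 3, 4]. Check by forward convolution: r[0] = 3×1 = 3; r[1] = 3×1 + 3×1 = 6; r[2] = 3×1 + 4×1 = 7; r[3] = 4×1 = 4

[3, 3, 4]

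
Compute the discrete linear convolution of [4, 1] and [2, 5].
y[0] = 4×2 = 8; y[1] = 4×5 + 1×2 = 22; y[2] = 1×5 = 5

[8, 22, 5]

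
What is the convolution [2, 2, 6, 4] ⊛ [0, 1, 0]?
y[0] = 2×0 = 0; y[1] = 2×1 + 2×0 = 2; y[2] = 2×0 + 2×1 + 6×0 = 2; y[3] = 2×0 + 6×1 + 4×0 = 6; y[4] = 6×0 + 4×1 = 4; y[5] = 4×0 = 0

[0, 2, 2, 6, 4, 0]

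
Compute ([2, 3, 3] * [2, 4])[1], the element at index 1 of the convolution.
Use y[k] = Σ_i a[i]·b[k-i] at k=1. y[1] = 2×4 + 3×2 = 14

14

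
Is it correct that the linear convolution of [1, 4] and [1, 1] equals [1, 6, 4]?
Recompute linear convolution of [1, 4] and [1, 1]: y[0] = 1×1 = 1; y[1] = 1×1 + 4×1 = 5; y[2] = 4×1 = 4 → [1, 5, 4]. Compare to given [1, 6, 4]: they differ at index 1: given 6, correct 5, so answer: No

No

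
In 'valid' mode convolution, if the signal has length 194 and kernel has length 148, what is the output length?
'Valid' mode counts only positions where the kernel fully overlaps the signal: m - n + 1 = 194 - 148 + 1 = 47

47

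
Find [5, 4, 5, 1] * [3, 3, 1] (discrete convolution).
y[0] = 5×3 = 15; y[1] = 5×3 + 4×3 = 27; y[2] = 5×1 + 4×3 + 5×3 = 32; y[3] = 4×1 + 5×3 + 1×3 = 22; y[4] = 5×1 + 1×3 = 8; y[5] = 1×1 = 1

[15, 27, 32, 22, 8, 1]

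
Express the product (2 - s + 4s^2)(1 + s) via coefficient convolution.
Ascending coefficients: a = [2, -1, 4], b = [1, 1]. c[0] = 2×1 = 2; c[1] = 2×1 + -1×1 = 1; c[2] = -1×1 + 4×1 = 3; c[3] = 4×1 = 4. Result coefficients: [2, 1, 3, 4] → 2 + s + 3s^2 + 4s^3

2 + s + 3s^2 + 4s^3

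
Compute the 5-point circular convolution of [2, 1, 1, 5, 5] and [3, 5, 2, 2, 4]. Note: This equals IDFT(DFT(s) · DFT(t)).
Either evaluate y[k] = Σ_j s[j]·t[(k-j) mod 5] directly, or use IDFT(DFT(s) · DFT(t)). y[0] = 2×3 + 1×4 + 1×2 + 5×2 + 5×5 = 47; y[1] = 2×5 + 1×3 + 1×4 + 5×2 + 5×2 = 37; y[2] = 2×2 + 1×5 + 1×3 + 5×4 + 5×2 = 42; y[3] = 2×2 + 1×2 + 1×5 + 5×3 + 5×4 = 46; y[4] = 2×4 + 1×2 + 1×2 + 5×5 + 5×3 = 52. Result: [47, 37, 42, 46, 52]

[47, 37, 42, 46, 52]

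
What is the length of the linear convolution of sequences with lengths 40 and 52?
Linear/full convolution length: m + n - 1 = 40 + 52 - 1 = 91

91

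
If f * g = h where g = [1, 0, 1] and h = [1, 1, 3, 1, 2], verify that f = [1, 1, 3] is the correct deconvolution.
Forward-compute [1, 1, 3] * [1, 0, 1]: h[0] = 1×1 = 1; h[1] = 1×0 + 1×1 = 1; h[2] = 1×1 + 1×0 + 3×1 = 4; h[3] = 1×1 + 3×0 = 1; h[4] = 3×1 = 3 → [1, 1, 4, 1, 3]. Does not match given h = [1, 1, 3, 1, 2].

Not verified. [1, 1, 3] * [1, 0, 1] = [1, 1, 4, 1, 3], which differs from [1, 1, 3, 1, 2] at index 2.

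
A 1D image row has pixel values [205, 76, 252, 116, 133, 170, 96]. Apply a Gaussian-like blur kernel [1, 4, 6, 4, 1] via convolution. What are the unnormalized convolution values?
Convolve image row [205, 76, 252, 116, 133, 170, 96] with kernel [1, 4, 6, 4, 1]: y[0] = 205×1 = 205; y[1] = 205×4 + 76×1 = 896; y[2] = 205×6 + 76×4 + 252×1 = 1786; y[3] = 205×4 + 76×6 + 252×4 + 116×1 = 2400; y[4] = 205×1 + 76×4 + 252×6 + 116×4 + 133×1 = 2618; y[5] = 76×1 + 252×4 + 116×6 + 133×4 + 170×1 = 2482; y[6] = 252×1 + 116×4 + 133×6 + 170×4 + 96×1 = 2290; y[7] = 116×1 + 133×4 + 170×6 + 96×4 = 2052; y[8] = 133×1 + 170×4 + 96×6 = 1389; y[9] = 170×1 + 96×4 = 554; y[10] = 96×1 = 96 → [205, 896, 1786, 2400, 2618, 2482, 2290, 2052, 1389, 554, 96]. Normalization factor = sum(kernel) = 16.

[205, 896, 1786, 2400, 2618, 2482, 2290, 2052, 1389, 554, 96]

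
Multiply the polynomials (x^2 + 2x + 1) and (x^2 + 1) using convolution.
Ascending coefficients: a = [1, 2, 1], b = [1, 0, 1]. c[0] = 1×1 = 1; c[1] = 1×0 + 2×1 = 2; c[2] = 1×1 + 2×0 + 1×1 = 2; c[3] = 2×1 + 1×0 = 2; c[4] = 1×1 = 1. Result coefficients: [1, 2, 2, 2, 1] → x^4 + 2x^3 + 2x^2 + 2x + 1

x^4 + 2x^3 + 2x^2 + 2x + 1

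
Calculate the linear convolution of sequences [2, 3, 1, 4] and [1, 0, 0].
y[0] = 2×1 = 2; y[1] = 2×0 + 3×1 = 3; y[2] = 2×0 + 3×0 + 1×1 = 1; y[3] = 3×0 + 1×0 + 4×1 = 4; y[4] = 1×0 + 4×0 = 0; y[5] = 4×0 = 0

[2, 3, 1, 4, 0, 0]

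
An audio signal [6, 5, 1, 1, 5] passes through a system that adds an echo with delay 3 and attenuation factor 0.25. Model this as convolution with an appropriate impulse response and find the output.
Direct-path + delayed-attenuated-path model → impulse response h = [1, 0, 0, 0.25] (1 at lag 0, 0.25 at lag 3). Output y[n] = x[n] + 0.25·x[n - 3] (with x[n] = 0 outside 0..4): y[0] = 6 + 0.25×0 = 6; y[1] = 5 + 0.25×0 = 5; y[2] = 1 + 0.25×0 = 1; y[3] = 1 + 0.25×6 = 2.5; y[4] = 5 + 0.25×5 = 6.25; y[5] = 0 + 0.25×1 = 0.25; y[6] = 0 + 0.25×1 = 0.25; y[7] = 0 + 0.25×5 = 1.25. So y = [6, 5, 1, 2.5, 6.25, 0.25, 0.25, 1.25]

[6, 5, 1, 2.5, 6.25, 0.25, 0.25, 1.25]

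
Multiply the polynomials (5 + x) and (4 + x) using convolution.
Ascending coefficients: a = [5, 1], b = [4, 1]. c[0] = 5×4 = 20; c[1] = 5×1 + 1×4 = 9; c[2] = 1×1 = 1. Result coefficients: [20, 9, 1] → 20 + 9x + x^2

20 + 9x + x^2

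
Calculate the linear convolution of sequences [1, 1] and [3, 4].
y[0] = 1×3 = 3; y[1] = 1×4 + 1×3 = 7; y[2] = 1×4 = 4

[3, 7, 4]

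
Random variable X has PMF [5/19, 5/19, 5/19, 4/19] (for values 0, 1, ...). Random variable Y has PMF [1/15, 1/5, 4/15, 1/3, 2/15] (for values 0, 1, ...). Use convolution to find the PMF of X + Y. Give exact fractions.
P(X+Y=k) = Σ_i P(X=i)·P(Y=k-i) — a convolution of [5/19, 5/19, 5/19, 4/19] and [1/15, 1/5, 4/15, 1/3, 2/15]. P(X+Y=0) = (5/19)×(1/15) = 1/57; P(X+Y=1) = (5/19)×(1/5) + (5/19)×(1/15) = 1/19 + 1/57 = 4/57; P(X+Y=2) = (5/19)×(4/15) + (5/19)×(1/5) + (5/19)×(1/15) = 4/57 + 1/19 + 1/57 = 8/57; P(X+Y=3) = (5/19)×(1/3) + (5/19)×(4/15) + (5/19)×(1/5) + (4/19)×(1/15) = 5/57 + 4/57 + 1/19 + 4/285 = 64/285; P(X+Y=4) = (5/19)×(2/15) + (5/19)×(1/3) + (5/19)×(4/15) + (4/19)×(1/5) = 2/57 + 5/57 + 4/57 + 4/95 = 67/285; P(X+Y=5) = (5/19)×(2/15) + (5/19)×(1/3) + (4/19)×(4/15) = 2/57 + 5/57 + 16/285 = 17/95; P(X+Y=6) = (5/19)×(2/15) + (4/19)×(1/3) = 2/57 + 4/57 = 2/19; P(X+Y=7) = (4/19)×(2/15) = 8/285. PMF: [1/57, 4/57, 8/57, 64/285, 67/285, 17/95, 2/19, 8/285] (sums to 1 ✓)

[1/57, 4/57, 8/57, 64/285, 67/285, 17/95, 2/19, 8/285]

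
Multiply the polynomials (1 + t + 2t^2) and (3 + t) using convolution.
Ascending coefficients: a = [1, 1, 2], b = [3, 1]. c[0] = 1×3 = 3; c[1] = 1×1 + 1×3 = 4; c[2] = 1×1 + 2×3 = 7; c[3] = 2×1 = 2. Result coefficients: [3, 4, 7, 2] → 3 + 4t + 7t^2 + 2t^3

3 + 4t + 7t^2 + 2t^3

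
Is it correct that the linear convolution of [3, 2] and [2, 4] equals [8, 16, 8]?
Recompute linear convolution of [3, 2] and [2, 4]: y[0] = 3×2 = 6; y[1] = 3×4 + 2×2 = 16; y[2] = 2×4 = 8 → [6, 16, 8]. Compare to given [8, 16, 8]: they differ at index 0: given 8, correct 6, so answer: No

No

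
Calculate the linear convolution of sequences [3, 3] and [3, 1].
y[0] = 3×3 = 9; y[1] = 3×1 + 3×3 = 12; y[2] = 3×1 = 3

[9, 12, 3]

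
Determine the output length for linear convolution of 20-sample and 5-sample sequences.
Linear/full convolution length: m + n - 1 = 20 + 5 - 1 = 24

24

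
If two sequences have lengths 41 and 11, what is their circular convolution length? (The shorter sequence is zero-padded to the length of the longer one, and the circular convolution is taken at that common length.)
Circular convolution (zero-padding the shorter input) has length max(m, n) = max(41, 11) = 41

41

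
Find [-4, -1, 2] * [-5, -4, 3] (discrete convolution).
y[0] = -4×-5 = 20; y[1] = -4×-4 + -1×-5 = 21; y[2] = -4×3 + -1×-4 + 2×-5 = -18; y[3] = -1×3 + 2×-4 = -11; y[4] = 2×3 = 6

[20, 21, -18, -11, 6]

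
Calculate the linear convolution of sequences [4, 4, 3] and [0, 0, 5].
y[0] = 4×0 = 0; y[1] = 4×0 + 4×0 = 0; y[2] = 4×5 + 4×0 + 3×0 = 20; y[3] = 4×5 + 3×0 = 20; y[4] = 3×5 = 15

[0, 0, 20, 20, 15]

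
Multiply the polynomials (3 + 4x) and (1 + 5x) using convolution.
Ascending coefficients: a = [3, 4], b = [1, 5]. c[0] = 3×1 = 3; c[1] = 3×5 + 4×1 = 19; c[2] = 4×5 = 20. Result coefficients: [3, 19, 20] → 3 + 19x + 20x^2

3 + 19x + 20x^2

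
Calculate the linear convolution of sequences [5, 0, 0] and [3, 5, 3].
y[0] = 5×3 = 15; y[1] = 5×5 + 0×3 = 25; y[2] = 5×3 + 0×5 + 0×3 = 15; y[3] = 0×3 + 0×5 = 0; y[4] = 0×3 = 0

[15, 25, 15, 0, 0]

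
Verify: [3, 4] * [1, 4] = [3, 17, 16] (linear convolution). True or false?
Recompute linear convolution of [3, 4] and [1, 4]: y[0] = 3×1 = 3; y[1] = 3×4 + 4×1 = 16; y[2] = 4×4 = 16 → [3, 16, 16]. Compare to given [3, 17, 16]: they differ at index 1: given 17, correct 16, so answer: No

No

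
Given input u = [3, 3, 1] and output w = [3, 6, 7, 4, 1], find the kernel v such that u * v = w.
Output length 5 = len(u) + len(v) - 1 ⇒ len(v) = 3. Solve v forward using v[k] = (w[k] - Σ_{i≥1} u[i]·v[k-i]) / u[0]: v[0] = w[0] / u[0] = 3 / 3 = 1; v[1] = (w[1] - 3×1) / u[0] = (6 - 3×1) / 3 = 1; v[2] = (w[2] - 3×1 - 1×1) / u[0] = (7 - 3×1 - 1×1) / 3 = 1. So v = [1, 1, 1]. Forward-check [3, 3, 1] * [1, 1, 1]: w[0] = 3×1 = 3; w[1] = 3×1 + 3×1 = 6; w[2] = 3×1 + 3×1 + 1×1 = 7; w[3] = 3×1 + 1×1 = 4; w[4] = 1×1 = 1 → [3, 6, 7, 4, 1] ✓

[1, 1, 1]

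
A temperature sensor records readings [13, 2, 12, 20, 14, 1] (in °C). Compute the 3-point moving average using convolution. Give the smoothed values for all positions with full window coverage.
3-point moving average kernel = [1, 1, 1]. Apply in 'valid' mode (full window coverage): avg[0] = (13 + 2 + 12) / 3 = 9.0; avg[1] = (2 + 12 + 20) / 3 = 11.33; avg[2] = (12 + 20 + 14) / 3 = 15.33; avg[3] = (20 + 14 + 1) / 3 = 11.67. Smoothed values: [9.0, 11.33, 15.33, 11.67]

[9.0, 11.33, 15.33, 11.67]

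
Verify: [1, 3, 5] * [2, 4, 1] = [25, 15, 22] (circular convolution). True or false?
Recompute circular convolution of [1, 3, 5] and [2, 4, 1]: y[0] = 1×2 + 3×1 + 5×4 = 25; y[1] = 1×4 + 3×2 + 5×1 = 15; y[2] = 1×1 + 3×4 + 5×2 = 23 → [25, 15, 23]. Compare to given [25, 15, 22]: they differ at index 2: given 22, correct 23, so answer: No

No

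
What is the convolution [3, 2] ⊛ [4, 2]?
y[0] = 3×4 = 12; y[1] = 3×2 + 2×4 = 14; y[2] = 2×2 = 4

[12, 14, 4]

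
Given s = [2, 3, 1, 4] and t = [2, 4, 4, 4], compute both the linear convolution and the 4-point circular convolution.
Linear: y_lin[0] = 2×2 = 4; y_lin[1] = 2×4 + 3×2 = 14; y_lin[2] = 2×4 + 3×4 + 1×2 = 22; y_lin[3] = 2×4 + 3×4 + 1×4 + 4×2 = 32; y_lin[4] = 3×4 + 1×4 + 4×4 = 32; y_lin[5] = 1×4 + 4×4 = 20; y_lin[6] = 4×4 = 16 → [4, 14, 22, 32, 32, 20, 16]. Circular (length 4): y[0] = 2×2 + 3×4 + 1×4 + 4×4 = 36; y[1] = 2×4 + 3×2 + 1×4 + 4×4 = 34; y[2] = 2×4 + 3×4 + 1×2 + 4×4 = 38; y[3] = 2×4 + 3×4 + 1×4 + 4×2 = 32 → [36, 34, 38, 32]

Linear: [4, 14, 22, 32, 32, 20, 16], Circular: [36, 34, 38, 32]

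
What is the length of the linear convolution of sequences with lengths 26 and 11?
Linear/full convolution length: m + n - 1 = 26 + 11 - 1 = 36

36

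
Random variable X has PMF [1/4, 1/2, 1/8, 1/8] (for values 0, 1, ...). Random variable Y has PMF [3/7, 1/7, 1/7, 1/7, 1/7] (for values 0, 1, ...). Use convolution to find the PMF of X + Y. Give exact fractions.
P(X+Y=k) = Σ_i P(X=i)·P(Y=k-i) — a convolution of [1/4, 1/2, 1/8, 1/8] and [3/7, 1/7, 1/7, 1/7, 1/7]. P(X+Y=0) = (1/4)×(3/7) = 3/28; P(X+Y=1) = (1/4)×(1/7) + (1/2)×(3/7) = 1/28 + 3/14 = 1/4; P(X+Y=2) = (1/4)×(1/7) + (1/2)×(1/7) + (1/8)×(3/7) = 1/28 + 1/14 + 3/56 = 9/56; P(X+Y=3) = (1/4)×(1/7) + (1/2)×(1/7) + (1/8)×(1/7) + (1/8)×(3/7) = 1/28 + 1/14 + 1/56 + 3/56 = 5/28; P(X+Y=4) = (1/4)×(1/7) + (1/2)×(1/7) + (1/8)×(1/7) + (1/8)×(1/7) = 1/28 + 1/14 + 1/56 + 1/56 = 1/7; P(X+Y=5) = (1/2)×(1/7) + (1/8)×(1/7) + (1/8)×(1/7) = 1/14 + 1/56 + 1/56 = 3/28; P(X+Y=6) = (1/8)×(1/7) + (1/8)×(1/7) = 1/56 + 1/56 = 1/28; P(X+Y=7) = (1/8)×(1/7) = 1/56. PMF: [3/28, 1/4, 9/56, 5/28, 1/7, 3/28, 1/28, 1/56] (sums to 1 ✓)

[3/28, 1/4, 9/56, 5/28, 1/7, 3/28, 1/28, 1/56]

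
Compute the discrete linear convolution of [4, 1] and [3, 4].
y[0] = 4×3 = 12; y[1] = 4×4 + 1×3 = 19; y[2] = 1×4 = 4

[12, 19, 4]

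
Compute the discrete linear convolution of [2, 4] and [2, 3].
y[0] = 2×2 = 4; y[1] = 2×3 + 4×2 = 14; y[2] = 4×3 = 12

[4, 14, 12]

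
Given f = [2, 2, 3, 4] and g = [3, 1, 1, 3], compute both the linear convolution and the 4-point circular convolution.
Linear: y_lin[0] = 2×3 = 6; y_lin[1] = 2×1 + 2×3 = 8; y_lin[2] = 2×1 + 2×1 + 3×3 = 13; y_lin[3] = 2×3 + 2×1 + 3×1 + 4×3 = 23; y_lin[4] = 2×3 + 3×1 + 4×1 = 13; y_lin[5] = 3×3 + 4×1 = 13; y_lin[6] = 4×3 = 12 → [6, 8, 13, 23, 13, 13, 12]. Circular (length 4): y[0] = 2×3 + 2×3 + 3×1 + 4×1 = 19; y[1] = 2×1 + 2×3 + 3×3 + 4×1 = 21; y[2] = 2×1 + 2×1 + 3×3 + 4×3 = 25; y[3] = 2×3 + 2×1 + 3×1 + 4×3 = 23 → [19, 21, 25, 23]

Linear: [6, 8, 13, 23, 13, 13, 12], Circular: [19, 21, 25, 23]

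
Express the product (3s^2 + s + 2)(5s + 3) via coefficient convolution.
Ascending coefficients: a = [2, 1, 3], b = [3, 5]. c[0] = 2×3 = 6; c[1] = 2×5 + 1×3 = 13; c[2] = 1×5 + 3×3 = 14; c[3] = 3×5 = 15. Result coefficients: [6, 13, 14, 15] → 15s^3 + 14s^2 + 13s + 6

15s^3 + 14s^2 + 13s + 6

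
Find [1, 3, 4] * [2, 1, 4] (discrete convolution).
y[0] = 1×2 = 2; y[1] = 1×1 + 3×2 = 7; y[2] = 1×4 + 3×1 + 4×2 = 15; y[3] = 3×4 + 4×1 = 16; y[4] = 4×4 = 16

[2, 7, 15, 16, 16]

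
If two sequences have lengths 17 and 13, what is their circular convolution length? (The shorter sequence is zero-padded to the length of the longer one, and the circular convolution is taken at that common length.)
Circular convolution (zero-padding the shorter input) has length max(m, n) = max(17, 13) = 17

17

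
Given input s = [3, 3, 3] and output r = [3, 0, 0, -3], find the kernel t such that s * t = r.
Output length 4 = len(s) + len(t) - 1 ⇒ len(t) = 2. Solve t forward using t[k] = (r[k] - Σ_{i≥1} s[i]·t[k-i]) / s[0]: t[0] = r[0] / s[0] = 3 / 3 = 1; t[1] = (r[1] - 3×1) / s[0] = (0 - 3×1) / 3 = -1. So t = [1, -1]. Forward-check [3, 3, 3] * [1, -1]: r[0] = 3×1 = 3; r[1] = 3×-1 + 3×1 = 0; r[2] = 3×-1 + 3×1 = 0; r[3] = 3×-1 = -3 → [3, 0, 0, -3] ✓

[1, -1]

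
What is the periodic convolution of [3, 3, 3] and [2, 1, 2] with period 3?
Use y[k] = Σ_j s[j]·t[(k-j) mod 3]. y[0] = 3×2 + 3×2 + 3×1 = 15; y[1] = 3×1 + 3×2 + 3×2 = 15; y[2] = 3×2 + 3×1 + 3×2 = 15. Result: [15, 15, 15]

[15, 15, 15]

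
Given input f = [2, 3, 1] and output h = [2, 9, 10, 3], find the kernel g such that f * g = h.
Output length 4 = len(f) + len(g) - 1 ⇒ len(g) = 2. Solve g forward using g[k] = (h[k] - Σ_{i≥1} f[i]·g[k-i]) / f[0]: g[0] = h[0] / f[0] = 2 / 2 = 1; g[1] = (h[1] - 3×1) / f[0] = (9 - 3×1) / 2 = 3. So g = [1, 3]. Forward-check [2, 3, 1] * [1, 3]: h[0] = 2×1 = 2; h[1] = 2×3 + 3×1 = 9; h[2] = 3×3 + 1×1 = 10; h[3] = 1×3 = 3 → [2, 9, 10, 3] ✓

[1, 3]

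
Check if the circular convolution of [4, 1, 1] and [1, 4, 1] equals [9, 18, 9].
Recompute circular convolution of [4, 1, 1] and [1, 4, 1]: y[0] = 4×1 + 1×1 + 1×4 = 9; y[1] = 4×4 + 1×1 + 1×1 = 18; y[2] = 4×1 + 1×4 + 1×1 = 9 → [9, 18, 9]. Given [9, 18, 9] matches, so answer: Yes

Yes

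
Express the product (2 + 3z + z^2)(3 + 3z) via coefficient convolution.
Ascending coefficients: a = [2, 3, 1], b = [3, 3]. c[0] = 2×3 = 6; c[1] = 2×3 + 3×3 = 15; c[2] = 3×3 + 1×3 = 12; c[3] = 1×3 = 3. Result coefficients: [6, 15, 12, 3] → 6 + 15z + 12z^2 + 3z^3

6 + 15z + 12z^2 + 3z^3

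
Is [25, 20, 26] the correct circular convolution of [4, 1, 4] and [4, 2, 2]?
Recompute circular convolution of [4, 1, 4] and [4, 2, 2]: y[0] = 4×4 + 1×2 + 4×2 = 26; y[1] = 4×2 + 1×4 + 4×2 = 20; y[2] = 4×2 + 1×2 + 4×4 = 26 → [26, 20, 26]. Compare to given [25, 20, 26]: they differ at index 0: given 25, correct 26, so answer: No

No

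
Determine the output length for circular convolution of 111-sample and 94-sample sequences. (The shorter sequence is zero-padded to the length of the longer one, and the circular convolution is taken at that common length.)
Circular convolution (zero-padding the shorter input) has length max(m, n) = max(111, 94) = 111

111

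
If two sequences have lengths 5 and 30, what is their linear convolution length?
Linear/full convolution length: m + n - 1 = 5 + 30 - 1 = 34

34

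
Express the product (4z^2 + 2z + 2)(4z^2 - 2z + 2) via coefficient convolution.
Ascending coefficients: a = [2, 2, 4], b = [2, -2, 4]. c[0] = 2×2 = 4; c[1] = 2×-2 + 2×2 = 0; c[2] = 2×4 + 2×-2 + 4×2 = 12; c[3] = 2×4 + 4×-2 = 0; c[4] = 4×4 = 16. Result coefficients: [4, 0, 12, 0, 16] → 16z^4 + 12z^2 + 4

16z^4 + 12z^2 + 4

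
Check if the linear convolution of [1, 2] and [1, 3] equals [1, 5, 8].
Recompute linear convolution of [1, 2] and [1, 3]: y[0] = 1×1 = 1; y[1] = 1×3 + 2×1 = 5; y[2] = 2×3 = 6 → [1, 5, 6]. Compare to given [1, 5, 8]: they differ at index 2: given 8, correct 6, so answer: No

No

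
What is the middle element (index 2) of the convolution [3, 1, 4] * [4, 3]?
Use y[k] = Σ_i a[i]·b[k-i] at k=2. y[2] = 1×3 + 4×4 = 19

19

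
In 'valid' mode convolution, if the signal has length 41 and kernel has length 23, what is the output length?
'Valid' mode counts only positions where the kernel fully overlaps the signal: m - n + 1 = 41 - 23 + 1 = 19

19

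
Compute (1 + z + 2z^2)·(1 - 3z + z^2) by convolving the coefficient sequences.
Ascending coefficients: a = [1, 1, 2], b = [1, -3, 1]. c[0] = 1×1 = 1; c[1] = 1×-3 + 1×1 = -2; c[2] = 1×1 + 1×-3 + 2×1 = 0; c[3] = 1×1 + 2×-3 = -5; c[4] = 2×1 = 2. Result coefficients: [1, -2, 0, -5, 2] → 1 - 2z - 5z^3 + 2z^4

1 - 2z - 5z^3 + 2z^4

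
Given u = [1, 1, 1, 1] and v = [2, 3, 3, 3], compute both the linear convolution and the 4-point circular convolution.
Linear: y_lin[0] = 1×2 = 2; y_lin[1] = 1×3 + 1×2 = 5; y_lin[2] = 1×3 + 1×3 + 1×2 = 8; y_lin[3] = 1×3 + 1×3 + 1×3 + 1×2 = 11; y_lin[4] = 1×3 + 1×3 + 1×3 = 9; y_lin[5] = 1×3 + 1×3 = 6; y_lin[6] = 1×3 = 3 → [2, 5, 8, 11, 9, 6, 3]. Circular (length 4): y[0] = 1×2 + 1×3 + 1×3 + 1×3 = 11; y[1] = 1×3 + 1×2 + 1×3 + 1×3 = 11; y[2] = 1×3 + 1×3 + 1×2 + 1×3 = 11; y[3] = 1×3 + 1×3 + 1×3 + 1×2 = 11 → [11, 11, 11, 11]

Linear: [2, 5, 8, 11, 9, 6, 3], Circular: [11, 11, 11, 11]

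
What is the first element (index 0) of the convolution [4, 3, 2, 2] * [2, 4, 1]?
Use y[k] = Σ_i a[i]·b[k-i] at k=0. y[0] = 4×2 = 8

8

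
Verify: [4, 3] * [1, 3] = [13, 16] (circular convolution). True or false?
Recompute circular convolution of [4, 3] and [1, 3]: y[0] = 4×1 + 3×3 = 13; y[1] = 4×3 + 3×1 = 15 → [13, 15]. Compare to given [13, 16]: they differ at index 1: given 16, correct 15, so answer: No

No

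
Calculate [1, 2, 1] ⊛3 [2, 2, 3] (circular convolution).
Use y[k] = Σ_j a[j]·b[(k-j) mod 3]. y[0] = 1×2 + 2×3 + 1×2 = 10; y[1] = 1×2 + 2×2 + 1×3 = 9; y[2] = 1×3 + 2×2 + 1×2 = 9. Result: [10, 9, 9]

[10, 9, 9]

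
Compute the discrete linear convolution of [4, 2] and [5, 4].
y[0] = 4×5 = 20; y[1] = 4×4 + 2×5 = 26; y[2] = 2×4 = 8

[20, 26, 8]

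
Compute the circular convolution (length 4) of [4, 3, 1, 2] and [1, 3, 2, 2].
Use y[k] = Σ_j x[j]·h[(k-j) mod 4]. y[0] = 4×1 + 3×2 + 1×2 + 2×3 = 18; y[1] = 4×3 + 3×1 + 1×2 + 2×2 = 21; y[2] = 4×2 + 3×3 + 1×1 + 2×2 = 22; y[3] = 4×2 + 3×2 + 1×3 + 2×1 = 19. Result: [18, 21, 22, 19]

[18, 21, 22, 19]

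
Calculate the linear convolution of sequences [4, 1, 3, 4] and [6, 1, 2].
y[0] = 4×6 = 24; y[1] = 4×1 + 1×6 = 10; y[2] = 4×2 + 1×1 + 3×6 = 27; y[3] = 1×2 + 3×1 + 4×6 = 29; y[4] = 3×2 + 4×1 = 10; y[5] = 4×2 = 8

[24, 10, 27, 29, 10, 8]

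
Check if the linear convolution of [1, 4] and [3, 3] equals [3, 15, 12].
Recompute linear convolution of [1, 4] and [3, 3]: y[0] = 1×3 = 3; y[1] = 1×3 + 4×3 = 15; y[2] = 4×3 = 12 → [3, 15, 12]. Given [3, 15, 12] matches, so answer: Yes

Yes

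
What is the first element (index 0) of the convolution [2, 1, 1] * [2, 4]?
Use y[k] = Σ_i a[i]·b[k-i] at k=0. y[0] = 2×2 = 4

4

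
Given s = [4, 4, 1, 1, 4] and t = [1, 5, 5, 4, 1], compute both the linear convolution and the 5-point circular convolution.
Linear: y_lin[0] = 4×1 = 4; y_lin[1] = 4×5 + 4×1 = 24; y_lin[2] = 4×5 + 4×5 + 1×1 = 41; y_lin[3] = 4×4 + 4×5 + 1×5 + 1×1 = 42; y_lin[4] = 4×1 + 4×4 + 1×5 + 1×5 + 4×1 = 34; y_lin[5] = 4×1 + 1×4 + 1×5 + 4×5 = 33; y_lin[6] = 1×1 + 1×4 + 4×5 = 25; y_lin[7] = 1×1 + 4×4 = 17; y_lin[8] = 4×1 = 4 → [4, 24, 41, 42, 34, 33, 25, 17, 4]. Circular (length 5): y[0] = 4×1 + 4×1 + 1×4 + 1×5 + 4×5 = 37; y[1] = 4×5 + 4×1 + 1×1 + 1×4 + 4×5 = 49; y[2] = 4×5 + 4×5 + 1×1 + 1×1 + 4×4 = 58; y[3] = 4×4 + 4×5 + 1×5 + 1×1 + 4×1 = 46; y[4] = 4×1 + 4×4 + 1×5 + 1×5 + 4×1 = 34 → [37, 49, 58, 46, 34]

Linear: [4, 24, 41, 42, 34, 33, 25, 17, 4], Circular: [37, 49, 58, 46, 34]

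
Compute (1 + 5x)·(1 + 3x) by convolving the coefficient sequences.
Ascending coefficients: a = [1, 5], b = [1, 3]. c[0] = 1×1 = 1; c[1] = 1×3 + 5×1 = 8; c[2] = 5×3 = 15. Result coefficients: [1, 8, 15] → 1 + 8x + 15x^2

1 + 8x + 15x^2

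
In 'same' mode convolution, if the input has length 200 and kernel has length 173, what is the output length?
'Same' mode returns an output with the same length as the input: 200

200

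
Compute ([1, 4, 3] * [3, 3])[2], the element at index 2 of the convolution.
Use y[k] = Σ_i a[i]·b[k-i] at k=2. y[2] = 4×3 + 3×3 = 21

21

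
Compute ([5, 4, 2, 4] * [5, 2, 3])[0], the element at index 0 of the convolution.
Use y[k] = Σ_i a[i]·b[k-i] at k=0. y[0] = 5×5 = 25

25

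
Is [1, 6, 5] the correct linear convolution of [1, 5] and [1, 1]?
Recompute linear convolution of [1, 5] and [1, 1]: y[0] = 1×1 = 1; y[1] = 1×1 + 5×1 = 6; y[2] = 5×1 = 5 → [1, 6, 5]. Given [1, 6, 5] matches, so answer: Yes

Yes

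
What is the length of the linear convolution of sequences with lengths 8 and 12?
Linear/full convolution length: m + n - 1 = 8 + 12 - 1 = 19

19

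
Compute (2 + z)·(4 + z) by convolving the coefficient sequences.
Ascending coefficients: a = [2, 1], b = [4, 1]. c[0] = 2×4 = 8; c[1] = 2×1 + 1×4 = 6; c[2] = 1×1 = 1. Result coefficients: [8, 6, 1] → 8 + 6z + z^2

8 + 6z + z^2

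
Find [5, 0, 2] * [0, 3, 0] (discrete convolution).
y[0] = 5×0 = 0; y[1] = 5×3 + 0×0 = 15; y[2] = 5×0 + 0×3 + 2×0 = 0; y[3] = 0×0 + 2×3 = 6; y[4] = 2×0 = 0

[0, 15, 0, 6, 0]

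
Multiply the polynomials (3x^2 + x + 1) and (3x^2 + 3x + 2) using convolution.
Ascending coefficients: a = [1, 1, 3], b = [2, 3, 3]. c[0] = 1×2 = 2; c[1] = 1×3 + 1×2 = 5; c[2] = 1×3 + 1×3 + 3×2 = 12; c[3] = 1×3 + 3×3 = 12; c[4] = 3×3 = 9. Result coefficients: [2, 5, 12, 12, 9] → 9x^4 + 12x^3 + 12x^2 + 5x + 2

9x^4 + 12x^3 + 12x^2 + 5x + 2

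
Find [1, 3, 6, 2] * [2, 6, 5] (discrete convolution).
y[0] = 1×2 = 2; y[1] = 1×6 + 3×2 = 12; y[2] = 1×5 + 3×6 + 6×2 = 35; y[3] = 3×5 + 6×6 + 2×2 = 55; y[4] = 6×5 + 2×6 = 42; y[5] = 2×5 = 10

[2, 12, 35, 55, 42, 10]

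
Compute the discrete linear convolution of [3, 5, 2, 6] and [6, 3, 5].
y[0] = 3×6 = 18; y[1] = 3×3 + 5×6 = 39; y[2] = 3×5 + 5×3 + 2×6 = 42; y[3] = 5×5 + 2×3 + 6×6 = 67; y[4] = 2×5 + 6×3 = 28; y[5] = 6×5 = 30

[18, 39, 42, 67, 28, 30]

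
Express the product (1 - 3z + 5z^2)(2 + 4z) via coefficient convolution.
Ascending coefficients: a = [1, -3, 5], b = [2, 4]. c[0] = 1×2 = 2; c[1] = 1×4 + -3×2 = -2; c[2] = -3×4 + 5×2 = -2; c[3] = 5×4 = 20. Result coefficients: [2, -2, -2, 20] → 2 - 2z - 2z^2 + 20z^3

2 - 2z - 2z^2 + 20z^3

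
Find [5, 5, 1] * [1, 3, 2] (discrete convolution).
y[0] = 5×1 = 5; y[1] = 5×3 + 5×1 = 20; y[2] = 5×2 + 5×3 + 1×1 = 26; y[3] = 5×2 + 1×3 = 13; y[4] = 1×2 = 2

[5, 20, 26, 13, 2]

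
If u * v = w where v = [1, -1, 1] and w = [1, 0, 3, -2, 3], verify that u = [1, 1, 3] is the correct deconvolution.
Forward-compute [1, 1, 3] * [1, -1, 1]: w[0] = 1×1 = 1; w[1] = 1×-1 + 1×1 = 0; w[2] = 1×1 + 1×-1 + 3×1 = 3; w[3] = 1×1 + 3×-1 = -2; w[4] = 3×1 = 3 → [1, 0, 3, -2, 3]. Matches given w = [1, 0, 3, -2, 3], so verified.

Verified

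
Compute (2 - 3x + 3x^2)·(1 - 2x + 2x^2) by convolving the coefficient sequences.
Ascending coefficients: a = [2, -3, 3], b = [1, -2, 2]. c[0] = 2×1 = 2; c[1] = 2×-2 + -3×1 = -7; c[2] = 2×2 + -3×-2 + 3×1 = 13; c[3] = -3×2 + 3×-2 = -12; c[4] = 3×2 = 6. Result coefficients: [2, -7, 13, -12, 6] → 2 - 7x + 13x^2 - 12x^3 + 6x^4

2 - 7x + 13x^2 - 12x^3 + 6x^4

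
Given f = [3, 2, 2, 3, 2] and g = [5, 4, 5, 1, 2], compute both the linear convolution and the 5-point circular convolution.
Linear: y_lin[0] = 3×5 = 15; y_lin[1] = 3×4 + 2×5 = 22; y_lin[2] = 3×5 + 2×4 + 2×5 = 33; y_lin[3] = 3×1 + 2×5 + 2×4 + 3×5 = 36; y_lin[4] = 3×2 + 2×1 + 2×5 + 3×4 + 2×5 = 40; y_lin[5] = 2×2 + 2×1 + 3×5 + 2×4 = 29; y_lin[6] = 2×2 + 3×1 + 2×5 = 17; y_lin[7] = 3×2 + 2×1 = 8; y_lin[8] = 2×2 = 4 → [15, 22, 33, 36, 40, 29, 17, 8, 4]. Circular (length 5): y[0] = 3×5 + 2×2 + 2×1 + 3×5 + 2×4 = 44; y[1] = 3×4 + 2×5 + 2×2 + 3×1 + 2×5 = 39; y[2] = 3×5 + 2×4 + 2×5 + 3×2 + 2×1 = 41; y[3] = 3×1 + 2×5 + 2×4 + 3×5 + 2×2 = 40; y[4] = 3×2 + 2×1 + 2×5 + 3×4 + 2×5 = 40 → [44, 39, 41, 40, 40]

Linear: [15, 22, 33, 36, 40, 29, 17, 8, 4], Circular: [44, 39, 41, 40, 40]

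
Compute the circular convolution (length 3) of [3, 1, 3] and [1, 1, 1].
Use y[k] = Σ_j x[j]·h[(k-j) mod 3]. y[0] = 3×1 + 1×1 + 3×1 = 7; y[1] = 3×1 + 1×1 + 3×1 = 7; y[2] = 3×1 + 1×1 + 3×1 = 7. Result: [7, 7, 7]

[7, 7, 7]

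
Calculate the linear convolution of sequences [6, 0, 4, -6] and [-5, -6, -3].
y[0] = 6×-5 = -30; y[1] = 6×-6 + 0×-5 = -36; y[2] = 6×-3 + 0×-6 + 4×-5 = -38; y[3] = 0×-3 + 4×-6 + -6×-5 = 6; y[4] = 4×-3 + -6×-6 = 24; y[5] = -6×-3 = 18

[-30, -36, -38, 6, 24, 18]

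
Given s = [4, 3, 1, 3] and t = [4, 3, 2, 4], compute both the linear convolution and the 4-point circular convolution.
Linear: y_lin[0] = 4×4 = 16; y_lin[1] = 4×3 + 3×4 = 24; y_lin[2] = 4×2 + 3×3 + 1×4 = 21; y_lin[3] = 4×4 + 3×2 + 1×3 + 3×4 = 37; y_lin[4] = 3×4 + 1×2 + 3×3 = 23; y_lin[5] = 1×4 + 3×2 = 10; y_lin[6] = 3×4 = 12 → [16, 24, 21, 37, 23, 10, 12]. Circular (length 4): y[0] = 4×4 + 3×4 + 1×2 + 3×3 = 39; y[1] = 4×3 + 3×4 + 1×4 + 3×2 = 34; y[2] = 4×2 + 3×3 + 1×4 + 3×4 = 33; y[3] = 4×4 + 3×2 + 1×3 + 3×4 = 37 → [39, 34, 33, 37]

Linear: [16, 24, 21, 37, 23, 10, 12], Circular: [39, 34, 33, 37]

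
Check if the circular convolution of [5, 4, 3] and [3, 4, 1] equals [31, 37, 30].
Recompute circular convolution of [5, 4, 3] and [3, 4, 1]: y[0] = 5×3 + 4×1 + 3×4 = 31; y[1] = 5×4 + 4×3 + 3×1 = 35; y[2] = 5×1 + 4×4 + 3×3 = 30 → [31, 35, 30]. Compare to given [31, 37, 30]: they differ at index 1: given 37, correct 35, so answer: No

No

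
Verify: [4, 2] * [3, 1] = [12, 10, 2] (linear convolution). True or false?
Recompute linear convolution of [4, 2] and [3, 1]: y[0] = 4×3 = 12; y[1] = 4×1 + 2×3 = 10; y[2] = 2×1 = 2 → [12, 10, 2]. Given [12, 10, 2] matches, so answer: Yes

Yes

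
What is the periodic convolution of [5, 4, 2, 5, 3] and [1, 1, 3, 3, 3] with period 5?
Use y[k] = Σ_j a[j]·b[(k-j) mod 5]. y[0] = 5×1 + 4×3 + 2×3 + 5×3 + 3×1 = 41; y[1] = 5×1 + 4×1 + 2×3 + 5×3 + 3×3 = 39; y[2] = 5×3 + 4×1 + 2×1 + 5×3 + 3×3 = 45; y[3] = 5×3 + 4×3 + 2×1 + 5×1 + 3×3 = 43; y[4] = 5×3 + 4×3 + 2×3 + 5×1 + 3×1 = 41. Result: [41, 39, 45, 43, 41]

[41, 39, 45, 43, 41]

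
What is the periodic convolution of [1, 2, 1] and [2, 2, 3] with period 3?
Use y[k] = Σ_j f[j]·g[(k-j) mod 3]. y[0] = 1×2 + 2×3 + 1×2 = 10; y[1] = 1×2 + 2×2 + 1×3 = 9; y[2] = 1×3 + 2×2 + 1×2 = 9. Result: [10, 9, 9]

[10, 9, 9]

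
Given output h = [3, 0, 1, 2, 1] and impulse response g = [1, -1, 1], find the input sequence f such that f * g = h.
Deconvolve h=[3, 0, 1, 2, 1] by g=[1, -1, 1]. Since g[0]=1, solve forward: f[0] = h[0] / 1 = 3; f[1] = (h[1] - 3×-1) / 1 = 3; f[2] = (h[2] - 3×-1 - 3×1) / 1 = 1. So f = [3, 3, 1]. Check by forward convolution: h[0] = 3×1 = 3; h[1] = 3×-1 + 3×1 = 0; h[2] = 3×1 + 3×-1 + 1×1 = 1; h[3] = 3×1 + 1×-1 = 2; h[4] = 1×1 = 1

[3, 3, 1]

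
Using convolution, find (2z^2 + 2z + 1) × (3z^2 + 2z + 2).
Ascending coefficients: a = [1, 2, 2], b = [2, 2, 3]. c[0] = 1×2 = 2; c[1] = 1×2 + 2×2 = 6; c[2] = 1×3 + 2×2 + 2×2 = 11; c[3] = 2×3 + 2×2 = 10; c[4] = 2×3 = 6. Result coefficients: [2, 6, 11, 10, 6] → 6z^4 + 10z^3 + 11z^2 + 6z + 2

6z^4 + 10z^3 + 11z^2 + 6z + 2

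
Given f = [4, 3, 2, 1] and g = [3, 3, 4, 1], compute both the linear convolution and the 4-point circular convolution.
Linear: y_lin[0] = 4×3 = 12; y_lin[1] = 4×3 + 3×3 = 21; y_lin[2] = 4×4 + 3×3 + 2×3 = 31; y_lin[3] = 4×1 + 3×4 + 2×3 + 1×3 = 25; y_lin[4] = 3×1 + 2×4 + 1×3 = 14; y_lin[5] = 2×1 + 1×4 = 6; y_lin[6] = 1×1 = 1 → [12, 21, 31, 25, 14, 6, 1]. Circular (length 4): y[0] = 4×3 + 3×1 + 2×4 + 1×3 = 26; y[1] = 4×3 + 3×3 + 2×1 + 1×4 = 27; y[2] = 4×4 + 3×3 + 2×3 + 1×1 = 32; y[3] = 4×1 + 3×4 + 2×3 + 1×3 = 25 → [26, 27, 32, 25]

Linear: [12, 21, 31, 25, 14, 6, 1], Circular: [26, 27, 32, 25]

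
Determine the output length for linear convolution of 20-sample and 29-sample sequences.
Linear/full convolution length: m + n - 1 = 20 + 29 - 1 = 48

48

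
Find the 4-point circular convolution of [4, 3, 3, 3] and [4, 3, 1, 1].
Use y[k] = Σ_j f[j]·g[(k-j) mod 4]. y[0] = 4×4 + 3×1 + 3×1 + 3×3 = 31; y[1] = 4×3 + 3×4 + 3×1 + 3×1 = 30; y[2] = 4×1 + 3×3 + 3×4 + 3×1 = 28; y[3] = 4×1 + 3×1 + 3×3 + 3×4 = 28. Result: [31, 30, 28, 28]

[31, 30, 28, 28]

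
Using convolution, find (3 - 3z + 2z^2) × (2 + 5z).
Ascending coefficients: a = [3, -3, 2], b = [2, 5]. c[0] = 3×2 = 6; c[1] = 3×5 + -3×2 = 9; c[2] = -3×5 + 2×2 = -11; c[3] = 2×5 = 10. Result coefficients: [6, 9, -11, 10] → 6 + 9z - 11z^2 + 10z^3

6 + 9z - 11z^2 + 10z^3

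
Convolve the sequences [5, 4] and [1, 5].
y[0] = 5×1 = 5; y[1] = 5×5 + 4×1 = 29; y[2] = 4×5 = 20

[5, 29, 20]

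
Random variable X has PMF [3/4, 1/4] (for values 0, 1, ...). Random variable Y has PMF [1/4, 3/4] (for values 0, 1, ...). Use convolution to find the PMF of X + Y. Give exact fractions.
P(X+Y=k) = Σ_i P(X=i)·P(Y=k-i) — a convolution of [3/4, 1/4] and [1/4, 3/4]. P(X+Y=0) = (3/4)×(1/4) = 3/16; P(X+Y=1) = (3/4)×(3/4) + (1/4)×(1/4) = 9/16 + 1/16 = 5/8; P(X+Y=2) = (1/4)×(3/4) = 3/16. PMF: [3/16, 5/8, 3/16] (sums to 1 ✓)

[3/16, 5/8, 3/16]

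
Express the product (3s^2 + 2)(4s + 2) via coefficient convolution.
Ascending coefficients: a = [2, 0, 3], b = [2, 4]. c[0] = 2×2 = 4; c[1] = 2×4 + 0×2 = 8; c[2] = 0×4 + 3×2 = 6; c[3] = 3×4 = 12. Result coefficients: [4, 8, 6, 12] → 12s^3 + 6s^2 + 8s + 4

12s^3 + 6s^2 + 8s + 4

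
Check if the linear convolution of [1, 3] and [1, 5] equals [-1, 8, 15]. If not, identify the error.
Recompute linear convolution of [1, 3] and [1, 5]: y[0] = 1×1 = 1; y[1] = 1×5 + 3×1 = 8; y[2] = 3×5 = 15 → [1, 8, 15]. Compare to given [-1, 8, 15]: they differ at index 0: given -1, correct 1, so answer: No

No. Error at index 0: given -1, correct 1.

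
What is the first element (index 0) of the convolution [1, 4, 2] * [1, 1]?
Use y[k] = Σ_i a[i]·b[k-i] at k=0. y[0] = 1×1 = 1

1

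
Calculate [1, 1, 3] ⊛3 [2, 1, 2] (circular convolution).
Use y[k] = Σ_j u[j]·v[(k-j) mod 3]. y[0] = 1×2 + 1×2 + 3×1 = 7; y[1] = 1×1 + 1×2 + 3×2 = 9; y[2] = 1×2 + 1×1 + 3×2 = 9. Result: [7, 9, 9]

[7, 9, 9]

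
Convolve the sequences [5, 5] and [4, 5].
y[0] = 5×4 = 20; y[1] = 5×5 + 5×4 = 45; y[2] = 5×5 = 25

[20, 45, 25]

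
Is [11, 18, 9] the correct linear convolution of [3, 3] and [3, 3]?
Recompute linear convolution of [3, 3] and [3, 3]: y[0] = 3×3 = 9; y[1] = 3×3 + 3×3 = 18; y[2] = 3×3 = 9 → [9, 18, 9]. Compare to given [11, 18, 9]: they differ at index 0: given 11, correct 9, so answer: No

No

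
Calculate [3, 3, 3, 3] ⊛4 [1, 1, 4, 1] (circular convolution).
Use y[k] = Σ_j a[j]·b[(k-j) mod 4]. y[0] = 3×1 + 3×1 + 3×4 + 3×1 = 21; y[1] = 3×1 + 3×1 + 3×1 + 3×4 = 21; y[2] = 3×4 + 3×1 + 3×1 + 3×1 = 21; y[3] = 3×1 + 3×4 + 3×1 + 3×1 = 21. Result: [21, 21, 21, 21]

[21, 21, 21, 21]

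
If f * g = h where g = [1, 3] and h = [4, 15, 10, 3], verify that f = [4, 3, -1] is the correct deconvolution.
Forward-compute [4, 3, -1] * [1, 3]: h[0] = 4×1 = 4; h[1] = 4×3 + 3×1 = 15; h[2] = 3×3 + -1×1 = 8; h[3] = -1×3 = -3 → [4, 15, 8, -3]. Does not match given h = [4, 15, 10, 3].

Not verified. [4, 3, -1] * [1, 3] = [4, 15, 8, -3], which differs from [4, 15, 10, 3] at index 2.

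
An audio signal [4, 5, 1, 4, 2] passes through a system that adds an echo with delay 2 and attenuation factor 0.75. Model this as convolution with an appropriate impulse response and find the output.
Direct-path + delayed-attenuated-path model → impulse response h = [1, 0, 0.75] (1 at lag 0, 0.75 at lag 2). Output y[n] = x[n] + 0.75·x[n - 2] (with x[n] = 0 outside 0..4): y[0] = 4 + 0.75×0 = 4; y[1] = 5 + 0.75×0 = 5; y[2] = 1 + 0.75×4 = 4.0; y[3] = 4 + 0.75×5 = 7.75; y[4] = 2 + 0.75×1 = 2.75; y[5] = 0 + 0.75×4 = 3.0; y[6] = 0 + 0.75×2 = 1.5. So y = [4, 5, 4.0, 7.75, 2.75, 3.0, 1.5]

[4, 5, 4.0, 7.75, 2.75, 3.0, 1.5]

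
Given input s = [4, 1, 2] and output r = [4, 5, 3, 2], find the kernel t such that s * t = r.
Output length 4 = len(s) + len(t) - 1 ⇒ len(t) = 2. Solve t forward using t[k] = (r[k] - Σ_{i≥1} s[i]·t[k-i]) / s[0]: t[0] = r[0] / s[0] = 4 / 4 = 1; t[1] = (r[1] - 1×1) / s[0] = (5 - 1×1) / 4 = 1. So t = [1, 1]. Forward-check [4, 1, 2] * [1, 1]: r[0] = 4×1 = 4; r[1] = 4×1 + 1×1 = 5; r[2] = 1×1 + 2×1 = 3; r[3] = 2×1 = 2 → [4, 5, 3, 2] ✓

[1, 1]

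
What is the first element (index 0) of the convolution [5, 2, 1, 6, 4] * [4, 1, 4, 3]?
Use y[k] = Σ_i a[i]·b[k-i] at k=0. y[0] = 5×4 = 20

20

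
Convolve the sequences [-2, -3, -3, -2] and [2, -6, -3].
y[0] = -2×2 = -4; y[1] = -2×-6 + -3×2 = 6; y[2] = -2×-3 + -3×-6 + -3×2 = 18; y[3] = -3×-3 + -3×-6 + -2×2 = 23; y[4] = -3×-3 + -2×-6 = 21; y[5] = -2×-3 = 6

[-4, 6, 18, 23, 21, 6]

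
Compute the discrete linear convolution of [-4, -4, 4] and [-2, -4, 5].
y[0] = -4×-2 = 8; y[1] = -4×-4 + -4×-2 = 24; y[2] = -4×5 + -4×-4 + 4×-2 = -12; y[3] = -4×5 + 4×-4 = -36; y[4] = 4×5 = 20

[8, 24, -12, -36, 20]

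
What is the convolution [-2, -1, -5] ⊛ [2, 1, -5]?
y[0] = -2×2 = -4; y[1] = -2×1 + -1×2 = -4; y[2] = -2×-5 + -1×1 + -5×2 = -1; y[3] = -1×-5 + -5×1 = 0; y[4] = -5×-5 = 25

[-4, -4, -1, 0, 25]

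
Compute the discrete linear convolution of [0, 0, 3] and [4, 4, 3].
y[0] = 0×4 = 0; y[1] = 0×4 + 0×4 = 0; y[2] = 0×3 + 0×4 + 3×4 = 12; y[3] = 0×3 + 3×4 = 12; y[4] = 3×3 = 9

[0, 0, 12, 12, 9]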